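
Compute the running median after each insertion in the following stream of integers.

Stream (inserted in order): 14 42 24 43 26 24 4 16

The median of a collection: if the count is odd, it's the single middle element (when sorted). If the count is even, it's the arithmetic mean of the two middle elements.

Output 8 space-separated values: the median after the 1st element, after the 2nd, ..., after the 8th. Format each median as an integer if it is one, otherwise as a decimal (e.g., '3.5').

Answer: 14 28 24 33 26 25 24 24

Derivation:
Step 1: insert 14 -> lo=[14] (size 1, max 14) hi=[] (size 0) -> median=14
Step 2: insert 42 -> lo=[14] (size 1, max 14) hi=[42] (size 1, min 42) -> median=28
Step 3: insert 24 -> lo=[14, 24] (size 2, max 24) hi=[42] (size 1, min 42) -> median=24
Step 4: insert 43 -> lo=[14, 24] (size 2, max 24) hi=[42, 43] (size 2, min 42) -> median=33
Step 5: insert 26 -> lo=[14, 24, 26] (size 3, max 26) hi=[42, 43] (size 2, min 42) -> median=26
Step 6: insert 24 -> lo=[14, 24, 24] (size 3, max 24) hi=[26, 42, 43] (size 3, min 26) -> median=25
Step 7: insert 4 -> lo=[4, 14, 24, 24] (size 4, max 24) hi=[26, 42, 43] (size 3, min 26) -> median=24
Step 8: insert 16 -> lo=[4, 14, 16, 24] (size 4, max 24) hi=[24, 26, 42, 43] (size 4, min 24) -> median=24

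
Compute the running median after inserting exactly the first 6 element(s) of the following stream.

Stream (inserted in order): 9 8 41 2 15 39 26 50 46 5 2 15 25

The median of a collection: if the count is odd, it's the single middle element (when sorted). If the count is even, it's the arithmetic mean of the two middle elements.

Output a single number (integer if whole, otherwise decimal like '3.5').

Answer: 12

Derivation:
Step 1: insert 9 -> lo=[9] (size 1, max 9) hi=[] (size 0) -> median=9
Step 2: insert 8 -> lo=[8] (size 1, max 8) hi=[9] (size 1, min 9) -> median=8.5
Step 3: insert 41 -> lo=[8, 9] (size 2, max 9) hi=[41] (size 1, min 41) -> median=9
Step 4: insert 2 -> lo=[2, 8] (size 2, max 8) hi=[9, 41] (size 2, min 9) -> median=8.5
Step 5: insert 15 -> lo=[2, 8, 9] (size 3, max 9) hi=[15, 41] (size 2, min 15) -> median=9
Step 6: insert 39 -> lo=[2, 8, 9] (size 3, max 9) hi=[15, 39, 41] (size 3, min 15) -> median=12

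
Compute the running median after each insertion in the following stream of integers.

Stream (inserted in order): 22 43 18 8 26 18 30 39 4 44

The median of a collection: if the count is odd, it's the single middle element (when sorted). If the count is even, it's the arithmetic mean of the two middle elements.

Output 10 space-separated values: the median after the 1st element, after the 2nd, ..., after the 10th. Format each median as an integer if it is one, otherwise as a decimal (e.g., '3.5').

Step 1: insert 22 -> lo=[22] (size 1, max 22) hi=[] (size 0) -> median=22
Step 2: insert 43 -> lo=[22] (size 1, max 22) hi=[43] (size 1, min 43) -> median=32.5
Step 3: insert 18 -> lo=[18, 22] (size 2, max 22) hi=[43] (size 1, min 43) -> median=22
Step 4: insert 8 -> lo=[8, 18] (size 2, max 18) hi=[22, 43] (size 2, min 22) -> median=20
Step 5: insert 26 -> lo=[8, 18, 22] (size 3, max 22) hi=[26, 43] (size 2, min 26) -> median=22
Step 6: insert 18 -> lo=[8, 18, 18] (size 3, max 18) hi=[22, 26, 43] (size 3, min 22) -> median=20
Step 7: insert 30 -> lo=[8, 18, 18, 22] (size 4, max 22) hi=[26, 30, 43] (size 3, min 26) -> median=22
Step 8: insert 39 -> lo=[8, 18, 18, 22] (size 4, max 22) hi=[26, 30, 39, 43] (size 4, min 26) -> median=24
Step 9: insert 4 -> lo=[4, 8, 18, 18, 22] (size 5, max 22) hi=[26, 30, 39, 43] (size 4, min 26) -> median=22
Step 10: insert 44 -> lo=[4, 8, 18, 18, 22] (size 5, max 22) hi=[26, 30, 39, 43, 44] (size 5, min 26) -> median=24

Answer: 22 32.5 22 20 22 20 22 24 22 24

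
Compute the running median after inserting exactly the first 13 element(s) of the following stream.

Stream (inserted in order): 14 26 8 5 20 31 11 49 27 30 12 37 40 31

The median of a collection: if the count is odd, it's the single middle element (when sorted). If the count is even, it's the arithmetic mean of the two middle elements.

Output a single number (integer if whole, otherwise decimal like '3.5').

Step 1: insert 14 -> lo=[14] (size 1, max 14) hi=[] (size 0) -> median=14
Step 2: insert 26 -> lo=[14] (size 1, max 14) hi=[26] (size 1, min 26) -> median=20
Step 3: insert 8 -> lo=[8, 14] (size 2, max 14) hi=[26] (size 1, min 26) -> median=14
Step 4: insert 5 -> lo=[5, 8] (size 2, max 8) hi=[14, 26] (size 2, min 14) -> median=11
Step 5: insert 20 -> lo=[5, 8, 14] (size 3, max 14) hi=[20, 26] (size 2, min 20) -> median=14
Step 6: insert 31 -> lo=[5, 8, 14] (size 3, max 14) hi=[20, 26, 31] (size 3, min 20) -> median=17
Step 7: insert 11 -> lo=[5, 8, 11, 14] (size 4, max 14) hi=[20, 26, 31] (size 3, min 20) -> median=14
Step 8: insert 49 -> lo=[5, 8, 11, 14] (size 4, max 14) hi=[20, 26, 31, 49] (size 4, min 20) -> median=17
Step 9: insert 27 -> lo=[5, 8, 11, 14, 20] (size 5, max 20) hi=[26, 27, 31, 49] (size 4, min 26) -> median=20
Step 10: insert 30 -> lo=[5, 8, 11, 14, 20] (size 5, max 20) hi=[26, 27, 30, 31, 49] (size 5, min 26) -> median=23
Step 11: insert 12 -> lo=[5, 8, 11, 12, 14, 20] (size 6, max 20) hi=[26, 27, 30, 31, 49] (size 5, min 26) -> median=20
Step 12: insert 37 -> lo=[5, 8, 11, 12, 14, 20] (size 6, max 20) hi=[26, 27, 30, 31, 37, 49] (size 6, min 26) -> median=23
Step 13: insert 40 -> lo=[5, 8, 11, 12, 14, 20, 26] (size 7, max 26) hi=[27, 30, 31, 37, 40, 49] (size 6, min 27) -> median=26

Answer: 26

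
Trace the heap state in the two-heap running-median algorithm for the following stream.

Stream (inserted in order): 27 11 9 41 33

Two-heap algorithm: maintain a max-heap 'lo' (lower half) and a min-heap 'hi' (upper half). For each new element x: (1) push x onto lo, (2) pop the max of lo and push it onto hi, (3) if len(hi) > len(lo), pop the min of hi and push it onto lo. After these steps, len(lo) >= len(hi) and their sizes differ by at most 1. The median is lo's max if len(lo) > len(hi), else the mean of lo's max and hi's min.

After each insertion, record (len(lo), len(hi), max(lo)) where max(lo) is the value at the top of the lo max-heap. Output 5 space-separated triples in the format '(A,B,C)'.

Answer: (1,0,27) (1,1,11) (2,1,11) (2,2,11) (3,2,27)

Derivation:
Step 1: insert 27 -> lo=[27] hi=[] -> (len(lo)=1, len(hi)=0, max(lo)=27)
Step 2: insert 11 -> lo=[11] hi=[27] -> (len(lo)=1, len(hi)=1, max(lo)=11)
Step 3: insert 9 -> lo=[9, 11] hi=[27] -> (len(lo)=2, len(hi)=1, max(lo)=11)
Step 4: insert 41 -> lo=[9, 11] hi=[27, 41] -> (len(lo)=2, len(hi)=2, max(lo)=11)
Step 5: insert 33 -> lo=[9, 11, 27] hi=[33, 41] -> (len(lo)=3, len(hi)=2, max(lo)=27)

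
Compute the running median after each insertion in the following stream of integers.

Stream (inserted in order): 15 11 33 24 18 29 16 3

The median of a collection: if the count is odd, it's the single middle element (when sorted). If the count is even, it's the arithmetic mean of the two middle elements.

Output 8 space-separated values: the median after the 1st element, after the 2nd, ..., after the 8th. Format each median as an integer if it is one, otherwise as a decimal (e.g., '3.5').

Step 1: insert 15 -> lo=[15] (size 1, max 15) hi=[] (size 0) -> median=15
Step 2: insert 11 -> lo=[11] (size 1, max 11) hi=[15] (size 1, min 15) -> median=13
Step 3: insert 33 -> lo=[11, 15] (size 2, max 15) hi=[33] (size 1, min 33) -> median=15
Step 4: insert 24 -> lo=[11, 15] (size 2, max 15) hi=[24, 33] (size 2, min 24) -> median=19.5
Step 5: insert 18 -> lo=[11, 15, 18] (size 3, max 18) hi=[24, 33] (size 2, min 24) -> median=18
Step 6: insert 29 -> lo=[11, 15, 18] (size 3, max 18) hi=[24, 29, 33] (size 3, min 24) -> median=21
Step 7: insert 16 -> lo=[11, 15, 16, 18] (size 4, max 18) hi=[24, 29, 33] (size 3, min 24) -> median=18
Step 8: insert 3 -> lo=[3, 11, 15, 16] (size 4, max 16) hi=[18, 24, 29, 33] (size 4, min 18) -> median=17

Answer: 15 13 15 19.5 18 21 18 17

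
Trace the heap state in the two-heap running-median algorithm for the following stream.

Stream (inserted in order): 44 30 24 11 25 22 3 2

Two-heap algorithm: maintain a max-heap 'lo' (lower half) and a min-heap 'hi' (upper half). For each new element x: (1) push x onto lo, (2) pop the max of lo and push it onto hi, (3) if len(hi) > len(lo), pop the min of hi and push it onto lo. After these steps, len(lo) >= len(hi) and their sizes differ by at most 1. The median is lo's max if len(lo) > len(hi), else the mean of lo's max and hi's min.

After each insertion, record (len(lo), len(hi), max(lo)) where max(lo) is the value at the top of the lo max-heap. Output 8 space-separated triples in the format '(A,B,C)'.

Step 1: insert 44 -> lo=[44] hi=[] -> (len(lo)=1, len(hi)=0, max(lo)=44)
Step 2: insert 30 -> lo=[30] hi=[44] -> (len(lo)=1, len(hi)=1, max(lo)=30)
Step 3: insert 24 -> lo=[24, 30] hi=[44] -> (len(lo)=2, len(hi)=1, max(lo)=30)
Step 4: insert 11 -> lo=[11, 24] hi=[30, 44] -> (len(lo)=2, len(hi)=2, max(lo)=24)
Step 5: insert 25 -> lo=[11, 24, 25] hi=[30, 44] -> (len(lo)=3, len(hi)=2, max(lo)=25)
Step 6: insert 22 -> lo=[11, 22, 24] hi=[25, 30, 44] -> (len(lo)=3, len(hi)=3, max(lo)=24)
Step 7: insert 3 -> lo=[3, 11, 22, 24] hi=[25, 30, 44] -> (len(lo)=4, len(hi)=3, max(lo)=24)
Step 8: insert 2 -> lo=[2, 3, 11, 22] hi=[24, 25, 30, 44] -> (len(lo)=4, len(hi)=4, max(lo)=22)

Answer: (1,0,44) (1,1,30) (2,1,30) (2,2,24) (3,2,25) (3,3,24) (4,3,24) (4,4,22)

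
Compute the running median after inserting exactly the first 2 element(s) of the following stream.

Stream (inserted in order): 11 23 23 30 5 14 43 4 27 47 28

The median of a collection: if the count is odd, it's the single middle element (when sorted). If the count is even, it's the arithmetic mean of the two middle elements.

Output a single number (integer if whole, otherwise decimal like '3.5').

Step 1: insert 11 -> lo=[11] (size 1, max 11) hi=[] (size 0) -> median=11
Step 2: insert 23 -> lo=[11] (size 1, max 11) hi=[23] (size 1, min 23) -> median=17

Answer: 17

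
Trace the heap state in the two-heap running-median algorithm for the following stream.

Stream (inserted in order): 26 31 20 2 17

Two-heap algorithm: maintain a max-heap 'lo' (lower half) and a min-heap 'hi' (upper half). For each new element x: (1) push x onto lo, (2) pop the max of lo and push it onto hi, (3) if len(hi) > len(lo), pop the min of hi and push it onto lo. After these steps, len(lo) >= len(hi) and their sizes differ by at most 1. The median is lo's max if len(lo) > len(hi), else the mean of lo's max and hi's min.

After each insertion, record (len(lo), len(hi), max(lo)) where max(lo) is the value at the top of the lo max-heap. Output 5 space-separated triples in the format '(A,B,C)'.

Step 1: insert 26 -> lo=[26] hi=[] -> (len(lo)=1, len(hi)=0, max(lo)=26)
Step 2: insert 31 -> lo=[26] hi=[31] -> (len(lo)=1, len(hi)=1, max(lo)=26)
Step 3: insert 20 -> lo=[20, 26] hi=[31] -> (len(lo)=2, len(hi)=1, max(lo)=26)
Step 4: insert 2 -> lo=[2, 20] hi=[26, 31] -> (len(lo)=2, len(hi)=2, max(lo)=20)
Step 5: insert 17 -> lo=[2, 17, 20] hi=[26, 31] -> (len(lo)=3, len(hi)=2, max(lo)=20)

Answer: (1,0,26) (1,1,26) (2,1,26) (2,2,20) (3,2,20)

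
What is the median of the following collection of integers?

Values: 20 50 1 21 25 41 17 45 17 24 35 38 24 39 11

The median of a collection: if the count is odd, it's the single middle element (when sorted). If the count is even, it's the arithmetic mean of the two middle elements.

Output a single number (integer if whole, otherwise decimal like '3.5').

Answer: 24

Derivation:
Step 1: insert 20 -> lo=[20] (size 1, max 20) hi=[] (size 0) -> median=20
Step 2: insert 50 -> lo=[20] (size 1, max 20) hi=[50] (size 1, min 50) -> median=35
Step 3: insert 1 -> lo=[1, 20] (size 2, max 20) hi=[50] (size 1, min 50) -> median=20
Step 4: insert 21 -> lo=[1, 20] (size 2, max 20) hi=[21, 50] (size 2, min 21) -> median=20.5
Step 5: insert 25 -> lo=[1, 20, 21] (size 3, max 21) hi=[25, 50] (size 2, min 25) -> median=21
Step 6: insert 41 -> lo=[1, 20, 21] (size 3, max 21) hi=[25, 41, 50] (size 3, min 25) -> median=23
Step 7: insert 17 -> lo=[1, 17, 20, 21] (size 4, max 21) hi=[25, 41, 50] (size 3, min 25) -> median=21
Step 8: insert 45 -> lo=[1, 17, 20, 21] (size 4, max 21) hi=[25, 41, 45, 50] (size 4, min 25) -> median=23
Step 9: insert 17 -> lo=[1, 17, 17, 20, 21] (size 5, max 21) hi=[25, 41, 45, 50] (size 4, min 25) -> median=21
Step 10: insert 24 -> lo=[1, 17, 17, 20, 21] (size 5, max 21) hi=[24, 25, 41, 45, 50] (size 5, min 24) -> median=22.5
Step 11: insert 35 -> lo=[1, 17, 17, 20, 21, 24] (size 6, max 24) hi=[25, 35, 41, 45, 50] (size 5, min 25) -> median=24
Step 12: insert 38 -> lo=[1, 17, 17, 20, 21, 24] (size 6, max 24) hi=[25, 35, 38, 41, 45, 50] (size 6, min 25) -> median=24.5
Step 13: insert 24 -> lo=[1, 17, 17, 20, 21, 24, 24] (size 7, max 24) hi=[25, 35, 38, 41, 45, 50] (size 6, min 25) -> median=24
Step 14: insert 39 -> lo=[1, 17, 17, 20, 21, 24, 24] (size 7, max 24) hi=[25, 35, 38, 39, 41, 45, 50] (size 7, min 25) -> median=24.5
Step 15: insert 11 -> lo=[1, 11, 17, 17, 20, 21, 24, 24] (size 8, max 24) hi=[25, 35, 38, 39, 41, 45, 50] (size 7, min 25) -> median=24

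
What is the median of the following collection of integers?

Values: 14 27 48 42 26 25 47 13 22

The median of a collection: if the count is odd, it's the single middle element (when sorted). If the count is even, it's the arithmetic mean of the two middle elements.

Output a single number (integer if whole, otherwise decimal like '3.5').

Answer: 26

Derivation:
Step 1: insert 14 -> lo=[14] (size 1, max 14) hi=[] (size 0) -> median=14
Step 2: insert 27 -> lo=[14] (size 1, max 14) hi=[27] (size 1, min 27) -> median=20.5
Step 3: insert 48 -> lo=[14, 27] (size 2, max 27) hi=[48] (size 1, min 48) -> median=27
Step 4: insert 42 -> lo=[14, 27] (size 2, max 27) hi=[42, 48] (size 2, min 42) -> median=34.5
Step 5: insert 26 -> lo=[14, 26, 27] (size 3, max 27) hi=[42, 48] (size 2, min 42) -> median=27
Step 6: insert 25 -> lo=[14, 25, 26] (size 3, max 26) hi=[27, 42, 48] (size 3, min 27) -> median=26.5
Step 7: insert 47 -> lo=[14, 25, 26, 27] (size 4, max 27) hi=[42, 47, 48] (size 3, min 42) -> median=27
Step 8: insert 13 -> lo=[13, 14, 25, 26] (size 4, max 26) hi=[27, 42, 47, 48] (size 4, min 27) -> median=26.5
Step 9: insert 22 -> lo=[13, 14, 22, 25, 26] (size 5, max 26) hi=[27, 42, 47, 48] (size 4, min 27) -> median=26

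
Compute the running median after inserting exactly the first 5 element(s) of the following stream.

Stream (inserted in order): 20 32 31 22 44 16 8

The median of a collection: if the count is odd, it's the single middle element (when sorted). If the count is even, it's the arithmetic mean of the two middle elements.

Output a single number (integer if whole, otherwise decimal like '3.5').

Answer: 31

Derivation:
Step 1: insert 20 -> lo=[20] (size 1, max 20) hi=[] (size 0) -> median=20
Step 2: insert 32 -> lo=[20] (size 1, max 20) hi=[32] (size 1, min 32) -> median=26
Step 3: insert 31 -> lo=[20, 31] (size 2, max 31) hi=[32] (size 1, min 32) -> median=31
Step 4: insert 22 -> lo=[20, 22] (size 2, max 22) hi=[31, 32] (size 2, min 31) -> median=26.5
Step 5: insert 44 -> lo=[20, 22, 31] (size 3, max 31) hi=[32, 44] (size 2, min 32) -> median=31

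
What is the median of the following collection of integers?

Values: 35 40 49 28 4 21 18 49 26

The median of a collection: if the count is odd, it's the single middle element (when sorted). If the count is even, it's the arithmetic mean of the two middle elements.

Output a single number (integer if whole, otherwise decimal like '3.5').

Answer: 28

Derivation:
Step 1: insert 35 -> lo=[35] (size 1, max 35) hi=[] (size 0) -> median=35
Step 2: insert 40 -> lo=[35] (size 1, max 35) hi=[40] (size 1, min 40) -> median=37.5
Step 3: insert 49 -> lo=[35, 40] (size 2, max 40) hi=[49] (size 1, min 49) -> median=40
Step 4: insert 28 -> lo=[28, 35] (size 2, max 35) hi=[40, 49] (size 2, min 40) -> median=37.5
Step 5: insert 4 -> lo=[4, 28, 35] (size 3, max 35) hi=[40, 49] (size 2, min 40) -> median=35
Step 6: insert 21 -> lo=[4, 21, 28] (size 3, max 28) hi=[35, 40, 49] (size 3, min 35) -> median=31.5
Step 7: insert 18 -> lo=[4, 18, 21, 28] (size 4, max 28) hi=[35, 40, 49] (size 3, min 35) -> median=28
Step 8: insert 49 -> lo=[4, 18, 21, 28] (size 4, max 28) hi=[35, 40, 49, 49] (size 4, min 35) -> median=31.5
Step 9: insert 26 -> lo=[4, 18, 21, 26, 28] (size 5, max 28) hi=[35, 40, 49, 49] (size 4, min 35) -> median=28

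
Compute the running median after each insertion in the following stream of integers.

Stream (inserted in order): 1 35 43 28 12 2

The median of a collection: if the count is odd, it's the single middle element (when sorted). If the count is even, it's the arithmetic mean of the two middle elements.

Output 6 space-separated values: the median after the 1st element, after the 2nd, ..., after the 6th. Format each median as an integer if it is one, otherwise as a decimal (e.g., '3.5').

Answer: 1 18 35 31.5 28 20

Derivation:
Step 1: insert 1 -> lo=[1] (size 1, max 1) hi=[] (size 0) -> median=1
Step 2: insert 35 -> lo=[1] (size 1, max 1) hi=[35] (size 1, min 35) -> median=18
Step 3: insert 43 -> lo=[1, 35] (size 2, max 35) hi=[43] (size 1, min 43) -> median=35
Step 4: insert 28 -> lo=[1, 28] (size 2, max 28) hi=[35, 43] (size 2, min 35) -> median=31.5
Step 5: insert 12 -> lo=[1, 12, 28] (size 3, max 28) hi=[35, 43] (size 2, min 35) -> median=28
Step 6: insert 2 -> lo=[1, 2, 12] (size 3, max 12) hi=[28, 35, 43] (size 3, min 28) -> median=20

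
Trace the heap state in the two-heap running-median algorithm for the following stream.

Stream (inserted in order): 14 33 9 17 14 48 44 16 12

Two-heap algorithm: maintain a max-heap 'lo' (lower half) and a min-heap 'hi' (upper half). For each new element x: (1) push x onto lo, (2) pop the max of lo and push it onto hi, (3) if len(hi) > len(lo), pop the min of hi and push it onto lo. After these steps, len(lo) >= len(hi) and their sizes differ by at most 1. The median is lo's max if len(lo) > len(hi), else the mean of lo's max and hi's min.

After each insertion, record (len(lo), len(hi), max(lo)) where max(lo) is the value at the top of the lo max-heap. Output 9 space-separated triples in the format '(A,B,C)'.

Step 1: insert 14 -> lo=[14] hi=[] -> (len(lo)=1, len(hi)=0, max(lo)=14)
Step 2: insert 33 -> lo=[14] hi=[33] -> (len(lo)=1, len(hi)=1, max(lo)=14)
Step 3: insert 9 -> lo=[9, 14] hi=[33] -> (len(lo)=2, len(hi)=1, max(lo)=14)
Step 4: insert 17 -> lo=[9, 14] hi=[17, 33] -> (len(lo)=2, len(hi)=2, max(lo)=14)
Step 5: insert 14 -> lo=[9, 14, 14] hi=[17, 33] -> (len(lo)=3, len(hi)=2, max(lo)=14)
Step 6: insert 48 -> lo=[9, 14, 14] hi=[17, 33, 48] -> (len(lo)=3, len(hi)=3, max(lo)=14)
Step 7: insert 44 -> lo=[9, 14, 14, 17] hi=[33, 44, 48] -> (len(lo)=4, len(hi)=3, max(lo)=17)
Step 8: insert 16 -> lo=[9, 14, 14, 16] hi=[17, 33, 44, 48] -> (len(lo)=4, len(hi)=4, max(lo)=16)
Step 9: insert 12 -> lo=[9, 12, 14, 14, 16] hi=[17, 33, 44, 48] -> (len(lo)=5, len(hi)=4, max(lo)=16)

Answer: (1,0,14) (1,1,14) (2,1,14) (2,2,14) (3,2,14) (3,3,14) (4,3,17) (4,4,16) (5,4,16)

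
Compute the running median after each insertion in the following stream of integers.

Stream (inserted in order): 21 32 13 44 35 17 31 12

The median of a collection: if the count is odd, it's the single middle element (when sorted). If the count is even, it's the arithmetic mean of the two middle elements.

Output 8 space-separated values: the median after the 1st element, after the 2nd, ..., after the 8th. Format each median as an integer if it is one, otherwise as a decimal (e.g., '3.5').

Answer: 21 26.5 21 26.5 32 26.5 31 26

Derivation:
Step 1: insert 21 -> lo=[21] (size 1, max 21) hi=[] (size 0) -> median=21
Step 2: insert 32 -> lo=[21] (size 1, max 21) hi=[32] (size 1, min 32) -> median=26.5
Step 3: insert 13 -> lo=[13, 21] (size 2, max 21) hi=[32] (size 1, min 32) -> median=21
Step 4: insert 44 -> lo=[13, 21] (size 2, max 21) hi=[32, 44] (size 2, min 32) -> median=26.5
Step 5: insert 35 -> lo=[13, 21, 32] (size 3, max 32) hi=[35, 44] (size 2, min 35) -> median=32
Step 6: insert 17 -> lo=[13, 17, 21] (size 3, max 21) hi=[32, 35, 44] (size 3, min 32) -> median=26.5
Step 7: insert 31 -> lo=[13, 17, 21, 31] (size 4, max 31) hi=[32, 35, 44] (size 3, min 32) -> median=31
Step 8: insert 12 -> lo=[12, 13, 17, 21] (size 4, max 21) hi=[31, 32, 35, 44] (size 4, min 31) -> median=26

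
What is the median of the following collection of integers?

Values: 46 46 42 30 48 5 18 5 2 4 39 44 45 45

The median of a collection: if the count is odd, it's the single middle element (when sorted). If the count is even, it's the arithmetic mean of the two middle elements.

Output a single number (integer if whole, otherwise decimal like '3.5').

Step 1: insert 46 -> lo=[46] (size 1, max 46) hi=[] (size 0) -> median=46
Step 2: insert 46 -> lo=[46] (size 1, max 46) hi=[46] (size 1, min 46) -> median=46
Step 3: insert 42 -> lo=[42, 46] (size 2, max 46) hi=[46] (size 1, min 46) -> median=46
Step 4: insert 30 -> lo=[30, 42] (size 2, max 42) hi=[46, 46] (size 2, min 46) -> median=44
Step 5: insert 48 -> lo=[30, 42, 46] (size 3, max 46) hi=[46, 48] (size 2, min 46) -> median=46
Step 6: insert 5 -> lo=[5, 30, 42] (size 3, max 42) hi=[46, 46, 48] (size 3, min 46) -> median=44
Step 7: insert 18 -> lo=[5, 18, 30, 42] (size 4, max 42) hi=[46, 46, 48] (size 3, min 46) -> median=42
Step 8: insert 5 -> lo=[5, 5, 18, 30] (size 4, max 30) hi=[42, 46, 46, 48] (size 4, min 42) -> median=36
Step 9: insert 2 -> lo=[2, 5, 5, 18, 30] (size 5, max 30) hi=[42, 46, 46, 48] (size 4, min 42) -> median=30
Step 10: insert 4 -> lo=[2, 4, 5, 5, 18] (size 5, max 18) hi=[30, 42, 46, 46, 48] (size 5, min 30) -> median=24
Step 11: insert 39 -> lo=[2, 4, 5, 5, 18, 30] (size 6, max 30) hi=[39, 42, 46, 46, 48] (size 5, min 39) -> median=30
Step 12: insert 44 -> lo=[2, 4, 5, 5, 18, 30] (size 6, max 30) hi=[39, 42, 44, 46, 46, 48] (size 6, min 39) -> median=34.5
Step 13: insert 45 -> lo=[2, 4, 5, 5, 18, 30, 39] (size 7, max 39) hi=[42, 44, 45, 46, 46, 48] (size 6, min 42) -> median=39
Step 14: insert 45 -> lo=[2, 4, 5, 5, 18, 30, 39] (size 7, max 39) hi=[42, 44, 45, 45, 46, 46, 48] (size 7, min 42) -> median=40.5

Answer: 40.5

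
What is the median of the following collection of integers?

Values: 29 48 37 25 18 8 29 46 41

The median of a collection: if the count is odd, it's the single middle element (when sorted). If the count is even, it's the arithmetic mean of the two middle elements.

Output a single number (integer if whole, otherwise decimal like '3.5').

Answer: 29

Derivation:
Step 1: insert 29 -> lo=[29] (size 1, max 29) hi=[] (size 0) -> median=29
Step 2: insert 48 -> lo=[29] (size 1, max 29) hi=[48] (size 1, min 48) -> median=38.5
Step 3: insert 37 -> lo=[29, 37] (size 2, max 37) hi=[48] (size 1, min 48) -> median=37
Step 4: insert 25 -> lo=[25, 29] (size 2, max 29) hi=[37, 48] (size 2, min 37) -> median=33
Step 5: insert 18 -> lo=[18, 25, 29] (size 3, max 29) hi=[37, 48] (size 2, min 37) -> median=29
Step 6: insert 8 -> lo=[8, 18, 25] (size 3, max 25) hi=[29, 37, 48] (size 3, min 29) -> median=27
Step 7: insert 29 -> lo=[8, 18, 25, 29] (size 4, max 29) hi=[29, 37, 48] (size 3, min 29) -> median=29
Step 8: insert 46 -> lo=[8, 18, 25, 29] (size 4, max 29) hi=[29, 37, 46, 48] (size 4, min 29) -> median=29
Step 9: insert 41 -> lo=[8, 18, 25, 29, 29] (size 5, max 29) hi=[37, 41, 46, 48] (size 4, min 37) -> median=29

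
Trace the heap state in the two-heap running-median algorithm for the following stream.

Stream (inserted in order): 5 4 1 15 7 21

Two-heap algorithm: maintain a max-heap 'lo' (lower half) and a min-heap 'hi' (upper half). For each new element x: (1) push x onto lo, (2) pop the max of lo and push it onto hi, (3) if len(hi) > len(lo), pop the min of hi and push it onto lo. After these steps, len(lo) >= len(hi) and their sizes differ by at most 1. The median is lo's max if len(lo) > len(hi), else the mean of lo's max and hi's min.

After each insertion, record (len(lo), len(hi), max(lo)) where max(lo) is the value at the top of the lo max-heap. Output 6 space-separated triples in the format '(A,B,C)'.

Answer: (1,0,5) (1,1,4) (2,1,4) (2,2,4) (3,2,5) (3,3,5)

Derivation:
Step 1: insert 5 -> lo=[5] hi=[] -> (len(lo)=1, len(hi)=0, max(lo)=5)
Step 2: insert 4 -> lo=[4] hi=[5] -> (len(lo)=1, len(hi)=1, max(lo)=4)
Step 3: insert 1 -> lo=[1, 4] hi=[5] -> (len(lo)=2, len(hi)=1, max(lo)=4)
Step 4: insert 15 -> lo=[1, 4] hi=[5, 15] -> (len(lo)=2, len(hi)=2, max(lo)=4)
Step 5: insert 7 -> lo=[1, 4, 5] hi=[7, 15] -> (len(lo)=3, len(hi)=2, max(lo)=5)
Step 6: insert 21 -> lo=[1, 4, 5] hi=[7, 15, 21] -> (len(lo)=3, len(hi)=3, max(lo)=5)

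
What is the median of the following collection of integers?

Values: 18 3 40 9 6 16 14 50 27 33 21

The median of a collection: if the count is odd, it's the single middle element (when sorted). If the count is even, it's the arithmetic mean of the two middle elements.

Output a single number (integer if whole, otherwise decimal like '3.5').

Answer: 18

Derivation:
Step 1: insert 18 -> lo=[18] (size 1, max 18) hi=[] (size 0) -> median=18
Step 2: insert 3 -> lo=[3] (size 1, max 3) hi=[18] (size 1, min 18) -> median=10.5
Step 3: insert 40 -> lo=[3, 18] (size 2, max 18) hi=[40] (size 1, min 40) -> median=18
Step 4: insert 9 -> lo=[3, 9] (size 2, max 9) hi=[18, 40] (size 2, min 18) -> median=13.5
Step 5: insert 6 -> lo=[3, 6, 9] (size 3, max 9) hi=[18, 40] (size 2, min 18) -> median=9
Step 6: insert 16 -> lo=[3, 6, 9] (size 3, max 9) hi=[16, 18, 40] (size 3, min 16) -> median=12.5
Step 7: insert 14 -> lo=[3, 6, 9, 14] (size 4, max 14) hi=[16, 18, 40] (size 3, min 16) -> median=14
Step 8: insert 50 -> lo=[3, 6, 9, 14] (size 4, max 14) hi=[16, 18, 40, 50] (size 4, min 16) -> median=15
Step 9: insert 27 -> lo=[3, 6, 9, 14, 16] (size 5, max 16) hi=[18, 27, 40, 50] (size 4, min 18) -> median=16
Step 10: insert 33 -> lo=[3, 6, 9, 14, 16] (size 5, max 16) hi=[18, 27, 33, 40, 50] (size 5, min 18) -> median=17
Step 11: insert 21 -> lo=[3, 6, 9, 14, 16, 18] (size 6, max 18) hi=[21, 27, 33, 40, 50] (size 5, min 21) -> median=18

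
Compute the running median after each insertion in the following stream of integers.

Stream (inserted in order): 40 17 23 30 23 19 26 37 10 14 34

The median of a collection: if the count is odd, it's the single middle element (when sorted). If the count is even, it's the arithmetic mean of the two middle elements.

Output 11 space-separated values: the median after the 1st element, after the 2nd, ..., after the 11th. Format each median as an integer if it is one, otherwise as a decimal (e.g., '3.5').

Answer: 40 28.5 23 26.5 23 23 23 24.5 23 23 23

Derivation:
Step 1: insert 40 -> lo=[40] (size 1, max 40) hi=[] (size 0) -> median=40
Step 2: insert 17 -> lo=[17] (size 1, max 17) hi=[40] (size 1, min 40) -> median=28.5
Step 3: insert 23 -> lo=[17, 23] (size 2, max 23) hi=[40] (size 1, min 40) -> median=23
Step 4: insert 30 -> lo=[17, 23] (size 2, max 23) hi=[30, 40] (size 2, min 30) -> median=26.5
Step 5: insert 23 -> lo=[17, 23, 23] (size 3, max 23) hi=[30, 40] (size 2, min 30) -> median=23
Step 6: insert 19 -> lo=[17, 19, 23] (size 3, max 23) hi=[23, 30, 40] (size 3, min 23) -> median=23
Step 7: insert 26 -> lo=[17, 19, 23, 23] (size 4, max 23) hi=[26, 30, 40] (size 3, min 26) -> median=23
Step 8: insert 37 -> lo=[17, 19, 23, 23] (size 4, max 23) hi=[26, 30, 37, 40] (size 4, min 26) -> median=24.5
Step 9: insert 10 -> lo=[10, 17, 19, 23, 23] (size 5, max 23) hi=[26, 30, 37, 40] (size 4, min 26) -> median=23
Step 10: insert 14 -> lo=[10, 14, 17, 19, 23] (size 5, max 23) hi=[23, 26, 30, 37, 40] (size 5, min 23) -> median=23
Step 11: insert 34 -> lo=[10, 14, 17, 19, 23, 23] (size 6, max 23) hi=[26, 30, 34, 37, 40] (size 5, min 26) -> median=23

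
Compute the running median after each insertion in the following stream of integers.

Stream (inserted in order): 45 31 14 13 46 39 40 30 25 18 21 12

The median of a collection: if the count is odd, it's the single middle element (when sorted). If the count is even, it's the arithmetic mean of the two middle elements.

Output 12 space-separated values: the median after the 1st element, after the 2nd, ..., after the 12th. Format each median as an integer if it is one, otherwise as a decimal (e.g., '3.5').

Answer: 45 38 31 22.5 31 35 39 35 31 30.5 30 27.5

Derivation:
Step 1: insert 45 -> lo=[45] (size 1, max 45) hi=[] (size 0) -> median=45
Step 2: insert 31 -> lo=[31] (size 1, max 31) hi=[45] (size 1, min 45) -> median=38
Step 3: insert 14 -> lo=[14, 31] (size 2, max 31) hi=[45] (size 1, min 45) -> median=31
Step 4: insert 13 -> lo=[13, 14] (size 2, max 14) hi=[31, 45] (size 2, min 31) -> median=22.5
Step 5: insert 46 -> lo=[13, 14, 31] (size 3, max 31) hi=[45, 46] (size 2, min 45) -> median=31
Step 6: insert 39 -> lo=[13, 14, 31] (size 3, max 31) hi=[39, 45, 46] (size 3, min 39) -> median=35
Step 7: insert 40 -> lo=[13, 14, 31, 39] (size 4, max 39) hi=[40, 45, 46] (size 3, min 40) -> median=39
Step 8: insert 30 -> lo=[13, 14, 30, 31] (size 4, max 31) hi=[39, 40, 45, 46] (size 4, min 39) -> median=35
Step 9: insert 25 -> lo=[13, 14, 25, 30, 31] (size 5, max 31) hi=[39, 40, 45, 46] (size 4, min 39) -> median=31
Step 10: insert 18 -> lo=[13, 14, 18, 25, 30] (size 5, max 30) hi=[31, 39, 40, 45, 46] (size 5, min 31) -> median=30.5
Step 11: insert 21 -> lo=[13, 14, 18, 21, 25, 30] (size 6, max 30) hi=[31, 39, 40, 45, 46] (size 5, min 31) -> median=30
Step 12: insert 12 -> lo=[12, 13, 14, 18, 21, 25] (size 6, max 25) hi=[30, 31, 39, 40, 45, 46] (size 6, min 30) -> median=27.5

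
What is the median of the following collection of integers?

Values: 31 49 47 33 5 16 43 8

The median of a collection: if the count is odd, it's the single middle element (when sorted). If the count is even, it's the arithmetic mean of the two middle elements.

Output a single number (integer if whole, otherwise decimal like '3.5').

Step 1: insert 31 -> lo=[31] (size 1, max 31) hi=[] (size 0) -> median=31
Step 2: insert 49 -> lo=[31] (size 1, max 31) hi=[49] (size 1, min 49) -> median=40
Step 3: insert 47 -> lo=[31, 47] (size 2, max 47) hi=[49] (size 1, min 49) -> median=47
Step 4: insert 33 -> lo=[31, 33] (size 2, max 33) hi=[47, 49] (size 2, min 47) -> median=40
Step 5: insert 5 -> lo=[5, 31, 33] (size 3, max 33) hi=[47, 49] (size 2, min 47) -> median=33
Step 6: insert 16 -> lo=[5, 16, 31] (size 3, max 31) hi=[33, 47, 49] (size 3, min 33) -> median=32
Step 7: insert 43 -> lo=[5, 16, 31, 33] (size 4, max 33) hi=[43, 47, 49] (size 3, min 43) -> median=33
Step 8: insert 8 -> lo=[5, 8, 16, 31] (size 4, max 31) hi=[33, 43, 47, 49] (size 4, min 33) -> median=32

Answer: 32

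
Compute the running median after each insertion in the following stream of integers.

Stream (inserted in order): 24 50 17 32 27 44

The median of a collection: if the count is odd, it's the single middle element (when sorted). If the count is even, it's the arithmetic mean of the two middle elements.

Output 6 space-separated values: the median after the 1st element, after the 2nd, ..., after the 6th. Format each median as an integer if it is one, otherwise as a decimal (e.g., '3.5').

Answer: 24 37 24 28 27 29.5

Derivation:
Step 1: insert 24 -> lo=[24] (size 1, max 24) hi=[] (size 0) -> median=24
Step 2: insert 50 -> lo=[24] (size 1, max 24) hi=[50] (size 1, min 50) -> median=37
Step 3: insert 17 -> lo=[17, 24] (size 2, max 24) hi=[50] (size 1, min 50) -> median=24
Step 4: insert 32 -> lo=[17, 24] (size 2, max 24) hi=[32, 50] (size 2, min 32) -> median=28
Step 5: insert 27 -> lo=[17, 24, 27] (size 3, max 27) hi=[32, 50] (size 2, min 32) -> median=27
Step 6: insert 44 -> lo=[17, 24, 27] (size 3, max 27) hi=[32, 44, 50] (size 3, min 32) -> median=29.5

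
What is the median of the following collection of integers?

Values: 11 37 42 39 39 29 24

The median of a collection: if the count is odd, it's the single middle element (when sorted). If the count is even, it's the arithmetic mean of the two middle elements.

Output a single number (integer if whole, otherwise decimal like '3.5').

Answer: 37

Derivation:
Step 1: insert 11 -> lo=[11] (size 1, max 11) hi=[] (size 0) -> median=11
Step 2: insert 37 -> lo=[11] (size 1, max 11) hi=[37] (size 1, min 37) -> median=24
Step 3: insert 42 -> lo=[11, 37] (size 2, max 37) hi=[42] (size 1, min 42) -> median=37
Step 4: insert 39 -> lo=[11, 37] (size 2, max 37) hi=[39, 42] (size 2, min 39) -> median=38
Step 5: insert 39 -> lo=[11, 37, 39] (size 3, max 39) hi=[39, 42] (size 2, min 39) -> median=39
Step 6: insert 29 -> lo=[11, 29, 37] (size 3, max 37) hi=[39, 39, 42] (size 3, min 39) -> median=38
Step 7: insert 24 -> lo=[11, 24, 29, 37] (size 4, max 37) hi=[39, 39, 42] (size 3, min 39) -> median=37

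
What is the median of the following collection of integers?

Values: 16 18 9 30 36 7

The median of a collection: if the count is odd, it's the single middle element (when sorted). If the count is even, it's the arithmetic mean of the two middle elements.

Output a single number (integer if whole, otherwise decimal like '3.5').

Step 1: insert 16 -> lo=[16] (size 1, max 16) hi=[] (size 0) -> median=16
Step 2: insert 18 -> lo=[16] (size 1, max 16) hi=[18] (size 1, min 18) -> median=17
Step 3: insert 9 -> lo=[9, 16] (size 2, max 16) hi=[18] (size 1, min 18) -> median=16
Step 4: insert 30 -> lo=[9, 16] (size 2, max 16) hi=[18, 30] (size 2, min 18) -> median=17
Step 5: insert 36 -> lo=[9, 16, 18] (size 3, max 18) hi=[30, 36] (size 2, min 30) -> median=18
Step 6: insert 7 -> lo=[7, 9, 16] (size 3, max 16) hi=[18, 30, 36] (size 3, min 18) -> median=17

Answer: 17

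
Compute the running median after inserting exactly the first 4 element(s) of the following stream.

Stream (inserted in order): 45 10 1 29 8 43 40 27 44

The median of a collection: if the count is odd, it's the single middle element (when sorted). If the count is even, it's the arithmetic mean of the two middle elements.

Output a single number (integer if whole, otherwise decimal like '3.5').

Step 1: insert 45 -> lo=[45] (size 1, max 45) hi=[] (size 0) -> median=45
Step 2: insert 10 -> lo=[10] (size 1, max 10) hi=[45] (size 1, min 45) -> median=27.5
Step 3: insert 1 -> lo=[1, 10] (size 2, max 10) hi=[45] (size 1, min 45) -> median=10
Step 4: insert 29 -> lo=[1, 10] (size 2, max 10) hi=[29, 45] (size 2, min 29) -> median=19.5

Answer: 19.5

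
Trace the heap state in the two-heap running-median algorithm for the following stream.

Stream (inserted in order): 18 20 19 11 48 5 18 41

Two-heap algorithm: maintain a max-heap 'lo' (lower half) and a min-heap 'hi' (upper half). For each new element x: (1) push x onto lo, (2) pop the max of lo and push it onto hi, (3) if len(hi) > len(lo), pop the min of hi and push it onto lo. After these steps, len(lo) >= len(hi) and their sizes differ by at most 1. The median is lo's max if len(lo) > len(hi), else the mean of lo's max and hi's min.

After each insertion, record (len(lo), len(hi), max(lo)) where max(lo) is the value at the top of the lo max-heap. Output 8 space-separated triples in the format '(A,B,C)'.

Step 1: insert 18 -> lo=[18] hi=[] -> (len(lo)=1, len(hi)=0, max(lo)=18)
Step 2: insert 20 -> lo=[18] hi=[20] -> (len(lo)=1, len(hi)=1, max(lo)=18)
Step 3: insert 19 -> lo=[18, 19] hi=[20] -> (len(lo)=2, len(hi)=1, max(lo)=19)
Step 4: insert 11 -> lo=[11, 18] hi=[19, 20] -> (len(lo)=2, len(hi)=2, max(lo)=18)
Step 5: insert 48 -> lo=[11, 18, 19] hi=[20, 48] -> (len(lo)=3, len(hi)=2, max(lo)=19)
Step 6: insert 5 -> lo=[5, 11, 18] hi=[19, 20, 48] -> (len(lo)=3, len(hi)=3, max(lo)=18)
Step 7: insert 18 -> lo=[5, 11, 18, 18] hi=[19, 20, 48] -> (len(lo)=4, len(hi)=3, max(lo)=18)
Step 8: insert 41 -> lo=[5, 11, 18, 18] hi=[19, 20, 41, 48] -> (len(lo)=4, len(hi)=4, max(lo)=18)

Answer: (1,0,18) (1,1,18) (2,1,19) (2,2,18) (3,2,19) (3,3,18) (4,3,18) (4,4,18)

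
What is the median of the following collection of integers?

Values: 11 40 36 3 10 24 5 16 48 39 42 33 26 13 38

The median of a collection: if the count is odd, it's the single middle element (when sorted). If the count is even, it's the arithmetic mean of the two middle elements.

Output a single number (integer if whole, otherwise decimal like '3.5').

Answer: 26

Derivation:
Step 1: insert 11 -> lo=[11] (size 1, max 11) hi=[] (size 0) -> median=11
Step 2: insert 40 -> lo=[11] (size 1, max 11) hi=[40] (size 1, min 40) -> median=25.5
Step 3: insert 36 -> lo=[11, 36] (size 2, max 36) hi=[40] (size 1, min 40) -> median=36
Step 4: insert 3 -> lo=[3, 11] (size 2, max 11) hi=[36, 40] (size 2, min 36) -> median=23.5
Step 5: insert 10 -> lo=[3, 10, 11] (size 3, max 11) hi=[36, 40] (size 2, min 36) -> median=11
Step 6: insert 24 -> lo=[3, 10, 11] (size 3, max 11) hi=[24, 36, 40] (size 3, min 24) -> median=17.5
Step 7: insert 5 -> lo=[3, 5, 10, 11] (size 4, max 11) hi=[24, 36, 40] (size 3, min 24) -> median=11
Step 8: insert 16 -> lo=[3, 5, 10, 11] (size 4, max 11) hi=[16, 24, 36, 40] (size 4, min 16) -> median=13.5
Step 9: insert 48 -> lo=[3, 5, 10, 11, 16] (size 5, max 16) hi=[24, 36, 40, 48] (size 4, min 24) -> median=16
Step 10: insert 39 -> lo=[3, 5, 10, 11, 16] (size 5, max 16) hi=[24, 36, 39, 40, 48] (size 5, min 24) -> median=20
Step 11: insert 42 -> lo=[3, 5, 10, 11, 16, 24] (size 6, max 24) hi=[36, 39, 40, 42, 48] (size 5, min 36) -> median=24
Step 12: insert 33 -> lo=[3, 5, 10, 11, 16, 24] (size 6, max 24) hi=[33, 36, 39, 40, 42, 48] (size 6, min 33) -> median=28.5
Step 13: insert 26 -> lo=[3, 5, 10, 11, 16, 24, 26] (size 7, max 26) hi=[33, 36, 39, 40, 42, 48] (size 6, min 33) -> median=26
Step 14: insert 13 -> lo=[3, 5, 10, 11, 13, 16, 24] (size 7, max 24) hi=[26, 33, 36, 39, 40, 42, 48] (size 7, min 26) -> median=25
Step 15: insert 38 -> lo=[3, 5, 10, 11, 13, 16, 24, 26] (size 8, max 26) hi=[33, 36, 38, 39, 40, 42, 48] (size 7, min 33) -> median=26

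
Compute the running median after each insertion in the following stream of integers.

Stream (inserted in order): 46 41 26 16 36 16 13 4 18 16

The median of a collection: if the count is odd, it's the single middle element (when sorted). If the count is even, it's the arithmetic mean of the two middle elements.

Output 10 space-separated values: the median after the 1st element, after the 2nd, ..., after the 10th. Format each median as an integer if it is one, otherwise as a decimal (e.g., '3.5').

Step 1: insert 46 -> lo=[46] (size 1, max 46) hi=[] (size 0) -> median=46
Step 2: insert 41 -> lo=[41] (size 1, max 41) hi=[46] (size 1, min 46) -> median=43.5
Step 3: insert 26 -> lo=[26, 41] (size 2, max 41) hi=[46] (size 1, min 46) -> median=41
Step 4: insert 16 -> lo=[16, 26] (size 2, max 26) hi=[41, 46] (size 2, min 41) -> median=33.5
Step 5: insert 36 -> lo=[16, 26, 36] (size 3, max 36) hi=[41, 46] (size 2, min 41) -> median=36
Step 6: insert 16 -> lo=[16, 16, 26] (size 3, max 26) hi=[36, 41, 46] (size 3, min 36) -> median=31
Step 7: insert 13 -> lo=[13, 16, 16, 26] (size 4, max 26) hi=[36, 41, 46] (size 3, min 36) -> median=26
Step 8: insert 4 -> lo=[4, 13, 16, 16] (size 4, max 16) hi=[26, 36, 41, 46] (size 4, min 26) -> median=21
Step 9: insert 18 -> lo=[4, 13, 16, 16, 18] (size 5, max 18) hi=[26, 36, 41, 46] (size 4, min 26) -> median=18
Step 10: insert 16 -> lo=[4, 13, 16, 16, 16] (size 5, max 16) hi=[18, 26, 36, 41, 46] (size 5, min 18) -> median=17

Answer: 46 43.5 41 33.5 36 31 26 21 18 17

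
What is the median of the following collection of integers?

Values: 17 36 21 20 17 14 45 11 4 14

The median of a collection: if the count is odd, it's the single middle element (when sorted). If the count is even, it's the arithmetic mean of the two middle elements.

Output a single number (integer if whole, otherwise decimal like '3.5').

Step 1: insert 17 -> lo=[17] (size 1, max 17) hi=[] (size 0) -> median=17
Step 2: insert 36 -> lo=[17] (size 1, max 17) hi=[36] (size 1, min 36) -> median=26.5
Step 3: insert 21 -> lo=[17, 21] (size 2, max 21) hi=[36] (size 1, min 36) -> median=21
Step 4: insert 20 -> lo=[17, 20] (size 2, max 20) hi=[21, 36] (size 2, min 21) -> median=20.5
Step 5: insert 17 -> lo=[17, 17, 20] (size 3, max 20) hi=[21, 36] (size 2, min 21) -> median=20
Step 6: insert 14 -> lo=[14, 17, 17] (size 3, max 17) hi=[20, 21, 36] (size 3, min 20) -> median=18.5
Step 7: insert 45 -> lo=[14, 17, 17, 20] (size 4, max 20) hi=[21, 36, 45] (size 3, min 21) -> median=20
Step 8: insert 11 -> lo=[11, 14, 17, 17] (size 4, max 17) hi=[20, 21, 36, 45] (size 4, min 20) -> median=18.5
Step 9: insert 4 -> lo=[4, 11, 14, 17, 17] (size 5, max 17) hi=[20, 21, 36, 45] (size 4, min 20) -> median=17
Step 10: insert 14 -> lo=[4, 11, 14, 14, 17] (size 5, max 17) hi=[17, 20, 21, 36, 45] (size 5, min 17) -> median=17

Answer: 17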